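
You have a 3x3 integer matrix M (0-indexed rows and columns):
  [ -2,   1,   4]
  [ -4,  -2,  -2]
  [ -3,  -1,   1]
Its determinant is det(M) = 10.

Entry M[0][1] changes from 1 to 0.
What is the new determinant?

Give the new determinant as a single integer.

Answer: 0

Derivation:
det is linear in row 0: changing M[0][1] by delta changes det by delta * cofactor(0,1).
Cofactor C_01 = (-1)^(0+1) * minor(0,1) = 10
Entry delta = 0 - 1 = -1
Det delta = -1 * 10 = -10
New det = 10 + -10 = 0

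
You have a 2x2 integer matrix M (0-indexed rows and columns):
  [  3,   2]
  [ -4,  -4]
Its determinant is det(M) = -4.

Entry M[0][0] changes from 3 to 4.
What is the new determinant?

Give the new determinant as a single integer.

Answer: -8

Derivation:
det is linear in row 0: changing M[0][0] by delta changes det by delta * cofactor(0,0).
Cofactor C_00 = (-1)^(0+0) * minor(0,0) = -4
Entry delta = 4 - 3 = 1
Det delta = 1 * -4 = -4
New det = -4 + -4 = -8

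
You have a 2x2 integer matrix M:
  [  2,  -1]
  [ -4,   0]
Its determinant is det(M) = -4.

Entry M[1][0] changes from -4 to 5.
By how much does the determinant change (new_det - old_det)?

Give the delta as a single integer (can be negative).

Answer: 9

Derivation:
Cofactor C_10 = 1
Entry delta = 5 - -4 = 9
Det delta = entry_delta * cofactor = 9 * 1 = 9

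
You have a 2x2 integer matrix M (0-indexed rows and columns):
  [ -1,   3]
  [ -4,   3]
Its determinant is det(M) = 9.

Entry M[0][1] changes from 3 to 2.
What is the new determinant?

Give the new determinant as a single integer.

Answer: 5

Derivation:
det is linear in row 0: changing M[0][1] by delta changes det by delta * cofactor(0,1).
Cofactor C_01 = (-1)^(0+1) * minor(0,1) = 4
Entry delta = 2 - 3 = -1
Det delta = -1 * 4 = -4
New det = 9 + -4 = 5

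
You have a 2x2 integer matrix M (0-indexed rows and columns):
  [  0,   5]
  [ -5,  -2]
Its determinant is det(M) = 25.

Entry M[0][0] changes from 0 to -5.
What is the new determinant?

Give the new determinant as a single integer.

det is linear in row 0: changing M[0][0] by delta changes det by delta * cofactor(0,0).
Cofactor C_00 = (-1)^(0+0) * minor(0,0) = -2
Entry delta = -5 - 0 = -5
Det delta = -5 * -2 = 10
New det = 25 + 10 = 35

Answer: 35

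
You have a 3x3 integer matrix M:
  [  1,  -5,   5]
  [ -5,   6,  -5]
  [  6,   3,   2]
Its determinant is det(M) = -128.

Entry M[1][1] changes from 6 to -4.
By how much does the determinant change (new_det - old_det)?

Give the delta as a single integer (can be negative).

Cofactor C_11 = -28
Entry delta = -4 - 6 = -10
Det delta = entry_delta * cofactor = -10 * -28 = 280

Answer: 280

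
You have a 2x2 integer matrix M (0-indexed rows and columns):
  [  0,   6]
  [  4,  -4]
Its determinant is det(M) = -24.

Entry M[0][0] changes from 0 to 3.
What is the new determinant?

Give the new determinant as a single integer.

det is linear in row 0: changing M[0][0] by delta changes det by delta * cofactor(0,0).
Cofactor C_00 = (-1)^(0+0) * minor(0,0) = -4
Entry delta = 3 - 0 = 3
Det delta = 3 * -4 = -12
New det = -24 + -12 = -36

Answer: -36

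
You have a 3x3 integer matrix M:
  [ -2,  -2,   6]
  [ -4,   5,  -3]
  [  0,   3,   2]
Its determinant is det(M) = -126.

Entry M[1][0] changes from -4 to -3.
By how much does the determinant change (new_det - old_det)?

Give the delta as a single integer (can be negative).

Cofactor C_10 = 22
Entry delta = -3 - -4 = 1
Det delta = entry_delta * cofactor = 1 * 22 = 22

Answer: 22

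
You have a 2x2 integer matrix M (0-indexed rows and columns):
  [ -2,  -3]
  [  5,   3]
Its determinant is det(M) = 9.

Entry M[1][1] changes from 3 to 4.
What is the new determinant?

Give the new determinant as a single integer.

Answer: 7

Derivation:
det is linear in row 1: changing M[1][1] by delta changes det by delta * cofactor(1,1).
Cofactor C_11 = (-1)^(1+1) * minor(1,1) = -2
Entry delta = 4 - 3 = 1
Det delta = 1 * -2 = -2
New det = 9 + -2 = 7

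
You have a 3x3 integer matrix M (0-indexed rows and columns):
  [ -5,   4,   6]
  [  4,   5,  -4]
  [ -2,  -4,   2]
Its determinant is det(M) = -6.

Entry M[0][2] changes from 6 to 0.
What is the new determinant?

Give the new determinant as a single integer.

det is linear in row 0: changing M[0][2] by delta changes det by delta * cofactor(0,2).
Cofactor C_02 = (-1)^(0+2) * minor(0,2) = -6
Entry delta = 0 - 6 = -6
Det delta = -6 * -6 = 36
New det = -6 + 36 = 30

Answer: 30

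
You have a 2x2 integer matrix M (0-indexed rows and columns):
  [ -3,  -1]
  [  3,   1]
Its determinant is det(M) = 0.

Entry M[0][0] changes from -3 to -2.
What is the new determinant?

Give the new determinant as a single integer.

Answer: 1

Derivation:
det is linear in row 0: changing M[0][0] by delta changes det by delta * cofactor(0,0).
Cofactor C_00 = (-1)^(0+0) * minor(0,0) = 1
Entry delta = -2 - -3 = 1
Det delta = 1 * 1 = 1
New det = 0 + 1 = 1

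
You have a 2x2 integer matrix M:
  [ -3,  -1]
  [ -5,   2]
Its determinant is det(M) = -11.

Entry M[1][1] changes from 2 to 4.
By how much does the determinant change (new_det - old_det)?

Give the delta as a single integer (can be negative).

Answer: -6

Derivation:
Cofactor C_11 = -3
Entry delta = 4 - 2 = 2
Det delta = entry_delta * cofactor = 2 * -3 = -6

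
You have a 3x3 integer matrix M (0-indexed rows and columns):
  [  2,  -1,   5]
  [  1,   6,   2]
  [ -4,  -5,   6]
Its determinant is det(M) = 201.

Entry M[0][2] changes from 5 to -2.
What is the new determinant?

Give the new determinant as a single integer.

det is linear in row 0: changing M[0][2] by delta changes det by delta * cofactor(0,2).
Cofactor C_02 = (-1)^(0+2) * minor(0,2) = 19
Entry delta = -2 - 5 = -7
Det delta = -7 * 19 = -133
New det = 201 + -133 = 68

Answer: 68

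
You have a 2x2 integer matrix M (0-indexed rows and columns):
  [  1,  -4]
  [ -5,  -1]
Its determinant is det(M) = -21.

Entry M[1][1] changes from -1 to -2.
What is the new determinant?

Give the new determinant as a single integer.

det is linear in row 1: changing M[1][1] by delta changes det by delta * cofactor(1,1).
Cofactor C_11 = (-1)^(1+1) * minor(1,1) = 1
Entry delta = -2 - -1 = -1
Det delta = -1 * 1 = -1
New det = -21 + -1 = -22

Answer: -22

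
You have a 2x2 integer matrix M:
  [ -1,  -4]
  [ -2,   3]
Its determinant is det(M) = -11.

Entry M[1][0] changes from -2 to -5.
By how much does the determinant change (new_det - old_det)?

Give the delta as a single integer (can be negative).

Answer: -12

Derivation:
Cofactor C_10 = 4
Entry delta = -5 - -2 = -3
Det delta = entry_delta * cofactor = -3 * 4 = -12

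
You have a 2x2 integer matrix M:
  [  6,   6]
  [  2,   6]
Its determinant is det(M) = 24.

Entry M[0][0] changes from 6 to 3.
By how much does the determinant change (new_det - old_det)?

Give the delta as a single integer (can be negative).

Cofactor C_00 = 6
Entry delta = 3 - 6 = -3
Det delta = entry_delta * cofactor = -3 * 6 = -18

Answer: -18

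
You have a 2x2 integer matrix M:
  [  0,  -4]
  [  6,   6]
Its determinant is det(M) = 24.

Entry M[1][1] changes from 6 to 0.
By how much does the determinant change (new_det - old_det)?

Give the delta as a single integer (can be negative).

Answer: 0

Derivation:
Cofactor C_11 = 0
Entry delta = 0 - 6 = -6
Det delta = entry_delta * cofactor = -6 * 0 = 0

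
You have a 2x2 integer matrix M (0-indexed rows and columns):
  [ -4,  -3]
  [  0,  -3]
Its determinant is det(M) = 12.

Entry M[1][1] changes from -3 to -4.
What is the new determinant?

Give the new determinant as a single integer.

Answer: 16

Derivation:
det is linear in row 1: changing M[1][1] by delta changes det by delta * cofactor(1,1).
Cofactor C_11 = (-1)^(1+1) * minor(1,1) = -4
Entry delta = -4 - -3 = -1
Det delta = -1 * -4 = 4
New det = 12 + 4 = 16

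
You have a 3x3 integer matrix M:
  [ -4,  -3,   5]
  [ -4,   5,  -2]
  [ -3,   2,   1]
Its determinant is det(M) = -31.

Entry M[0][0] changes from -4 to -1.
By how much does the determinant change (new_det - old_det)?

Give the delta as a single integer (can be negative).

Answer: 27

Derivation:
Cofactor C_00 = 9
Entry delta = -1 - -4 = 3
Det delta = entry_delta * cofactor = 3 * 9 = 27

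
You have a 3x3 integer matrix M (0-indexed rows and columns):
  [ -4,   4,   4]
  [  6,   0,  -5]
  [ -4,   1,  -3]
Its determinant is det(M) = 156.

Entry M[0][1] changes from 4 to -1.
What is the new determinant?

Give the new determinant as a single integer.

det is linear in row 0: changing M[0][1] by delta changes det by delta * cofactor(0,1).
Cofactor C_01 = (-1)^(0+1) * minor(0,1) = 38
Entry delta = -1 - 4 = -5
Det delta = -5 * 38 = -190
New det = 156 + -190 = -34

Answer: -34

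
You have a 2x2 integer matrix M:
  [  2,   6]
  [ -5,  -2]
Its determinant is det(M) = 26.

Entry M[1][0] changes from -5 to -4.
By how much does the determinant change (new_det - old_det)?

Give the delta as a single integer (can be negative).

Cofactor C_10 = -6
Entry delta = -4 - -5 = 1
Det delta = entry_delta * cofactor = 1 * -6 = -6

Answer: -6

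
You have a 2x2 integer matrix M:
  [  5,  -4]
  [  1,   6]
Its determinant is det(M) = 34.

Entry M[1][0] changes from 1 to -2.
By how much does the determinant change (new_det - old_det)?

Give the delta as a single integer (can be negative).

Answer: -12

Derivation:
Cofactor C_10 = 4
Entry delta = -2 - 1 = -3
Det delta = entry_delta * cofactor = -3 * 4 = -12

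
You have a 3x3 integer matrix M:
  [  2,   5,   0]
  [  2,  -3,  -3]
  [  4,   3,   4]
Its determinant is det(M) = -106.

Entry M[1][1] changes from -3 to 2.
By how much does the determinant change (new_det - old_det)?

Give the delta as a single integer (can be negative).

Answer: 40

Derivation:
Cofactor C_11 = 8
Entry delta = 2 - -3 = 5
Det delta = entry_delta * cofactor = 5 * 8 = 40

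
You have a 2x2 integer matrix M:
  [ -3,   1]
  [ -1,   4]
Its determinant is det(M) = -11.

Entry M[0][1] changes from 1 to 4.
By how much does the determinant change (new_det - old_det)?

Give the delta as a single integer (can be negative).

Cofactor C_01 = 1
Entry delta = 4 - 1 = 3
Det delta = entry_delta * cofactor = 3 * 1 = 3

Answer: 3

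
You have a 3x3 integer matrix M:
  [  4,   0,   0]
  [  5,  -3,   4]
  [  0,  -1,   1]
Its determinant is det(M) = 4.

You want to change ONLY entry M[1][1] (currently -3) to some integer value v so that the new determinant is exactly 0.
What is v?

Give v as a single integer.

Answer: -4

Derivation:
det is linear in entry M[1][1]: det = old_det + (v - -3) * C_11
Cofactor C_11 = 4
Want det = 0: 4 + (v - -3) * 4 = 0
  (v - -3) = -4 / 4 = -1
  v = -3 + (-1) = -4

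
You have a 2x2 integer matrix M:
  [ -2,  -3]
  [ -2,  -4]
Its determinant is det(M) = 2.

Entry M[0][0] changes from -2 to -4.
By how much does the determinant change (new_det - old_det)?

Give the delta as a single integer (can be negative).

Answer: 8

Derivation:
Cofactor C_00 = -4
Entry delta = -4 - -2 = -2
Det delta = entry_delta * cofactor = -2 * -4 = 8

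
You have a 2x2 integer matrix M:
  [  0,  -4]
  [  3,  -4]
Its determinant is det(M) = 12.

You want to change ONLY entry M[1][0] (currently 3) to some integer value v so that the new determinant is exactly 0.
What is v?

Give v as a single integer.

Answer: 0

Derivation:
det is linear in entry M[1][0]: det = old_det + (v - 3) * C_10
Cofactor C_10 = 4
Want det = 0: 12 + (v - 3) * 4 = 0
  (v - 3) = -12 / 4 = -3
  v = 3 + (-3) = 0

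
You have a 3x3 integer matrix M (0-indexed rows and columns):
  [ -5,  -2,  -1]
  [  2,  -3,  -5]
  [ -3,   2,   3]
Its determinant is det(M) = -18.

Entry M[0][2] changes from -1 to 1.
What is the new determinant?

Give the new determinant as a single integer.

Answer: -28

Derivation:
det is linear in row 0: changing M[0][2] by delta changes det by delta * cofactor(0,2).
Cofactor C_02 = (-1)^(0+2) * minor(0,2) = -5
Entry delta = 1 - -1 = 2
Det delta = 2 * -5 = -10
New det = -18 + -10 = -28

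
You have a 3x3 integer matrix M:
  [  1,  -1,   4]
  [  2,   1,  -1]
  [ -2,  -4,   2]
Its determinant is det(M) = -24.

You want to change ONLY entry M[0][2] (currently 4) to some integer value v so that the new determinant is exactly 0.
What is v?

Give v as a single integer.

Answer: 0

Derivation:
det is linear in entry M[0][2]: det = old_det + (v - 4) * C_02
Cofactor C_02 = -6
Want det = 0: -24 + (v - 4) * -6 = 0
  (v - 4) = 24 / -6 = -4
  v = 4 + (-4) = 0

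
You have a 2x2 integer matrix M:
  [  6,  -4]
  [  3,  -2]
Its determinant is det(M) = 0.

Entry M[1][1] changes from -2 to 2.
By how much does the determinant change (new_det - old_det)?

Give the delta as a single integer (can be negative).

Answer: 24

Derivation:
Cofactor C_11 = 6
Entry delta = 2 - -2 = 4
Det delta = entry_delta * cofactor = 4 * 6 = 24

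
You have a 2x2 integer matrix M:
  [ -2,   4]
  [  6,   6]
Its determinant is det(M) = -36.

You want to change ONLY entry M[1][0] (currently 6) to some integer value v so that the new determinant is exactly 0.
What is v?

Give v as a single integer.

Answer: -3

Derivation:
det is linear in entry M[1][0]: det = old_det + (v - 6) * C_10
Cofactor C_10 = -4
Want det = 0: -36 + (v - 6) * -4 = 0
  (v - 6) = 36 / -4 = -9
  v = 6 + (-9) = -3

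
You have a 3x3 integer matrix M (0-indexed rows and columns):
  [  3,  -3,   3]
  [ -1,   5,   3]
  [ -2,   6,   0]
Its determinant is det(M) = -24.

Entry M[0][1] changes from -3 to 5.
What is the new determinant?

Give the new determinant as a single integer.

Answer: -72

Derivation:
det is linear in row 0: changing M[0][1] by delta changes det by delta * cofactor(0,1).
Cofactor C_01 = (-1)^(0+1) * minor(0,1) = -6
Entry delta = 5 - -3 = 8
Det delta = 8 * -6 = -48
New det = -24 + -48 = -72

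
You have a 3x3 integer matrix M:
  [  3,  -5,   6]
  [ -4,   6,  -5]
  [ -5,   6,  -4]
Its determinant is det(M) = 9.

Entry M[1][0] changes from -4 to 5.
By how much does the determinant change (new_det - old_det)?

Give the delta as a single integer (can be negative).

Cofactor C_10 = 16
Entry delta = 5 - -4 = 9
Det delta = entry_delta * cofactor = 9 * 16 = 144

Answer: 144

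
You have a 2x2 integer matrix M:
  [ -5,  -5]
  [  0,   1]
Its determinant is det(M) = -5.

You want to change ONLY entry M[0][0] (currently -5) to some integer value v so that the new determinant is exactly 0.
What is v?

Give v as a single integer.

Answer: 0

Derivation:
det is linear in entry M[0][0]: det = old_det + (v - -5) * C_00
Cofactor C_00 = 1
Want det = 0: -5 + (v - -5) * 1 = 0
  (v - -5) = 5 / 1 = 5
  v = -5 + (5) = 0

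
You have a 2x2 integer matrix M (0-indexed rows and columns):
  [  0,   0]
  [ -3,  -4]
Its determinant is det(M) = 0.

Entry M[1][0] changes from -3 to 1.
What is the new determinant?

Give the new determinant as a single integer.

Answer: 0

Derivation:
det is linear in row 1: changing M[1][0] by delta changes det by delta * cofactor(1,0).
Cofactor C_10 = (-1)^(1+0) * minor(1,0) = 0
Entry delta = 1 - -3 = 4
Det delta = 4 * 0 = 0
New det = 0 + 0 = 0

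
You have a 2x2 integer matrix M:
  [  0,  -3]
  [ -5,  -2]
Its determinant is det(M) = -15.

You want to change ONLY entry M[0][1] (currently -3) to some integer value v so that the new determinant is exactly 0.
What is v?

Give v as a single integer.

det is linear in entry M[0][1]: det = old_det + (v - -3) * C_01
Cofactor C_01 = 5
Want det = 0: -15 + (v - -3) * 5 = 0
  (v - -3) = 15 / 5 = 3
  v = -3 + (3) = 0

Answer: 0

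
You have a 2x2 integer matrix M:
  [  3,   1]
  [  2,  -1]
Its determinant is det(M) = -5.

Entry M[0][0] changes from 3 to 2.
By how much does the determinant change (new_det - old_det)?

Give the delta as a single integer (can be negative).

Answer: 1

Derivation:
Cofactor C_00 = -1
Entry delta = 2 - 3 = -1
Det delta = entry_delta * cofactor = -1 * -1 = 1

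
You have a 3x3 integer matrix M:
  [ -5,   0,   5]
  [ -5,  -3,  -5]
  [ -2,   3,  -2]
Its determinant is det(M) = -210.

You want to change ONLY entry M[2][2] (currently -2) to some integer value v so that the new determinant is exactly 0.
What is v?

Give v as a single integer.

det is linear in entry M[2][2]: det = old_det + (v - -2) * C_22
Cofactor C_22 = 15
Want det = 0: -210 + (v - -2) * 15 = 0
  (v - -2) = 210 / 15 = 14
  v = -2 + (14) = 12

Answer: 12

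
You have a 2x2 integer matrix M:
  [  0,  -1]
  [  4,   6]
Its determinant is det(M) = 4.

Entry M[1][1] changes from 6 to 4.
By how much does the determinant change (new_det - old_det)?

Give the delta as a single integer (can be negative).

Answer: 0

Derivation:
Cofactor C_11 = 0
Entry delta = 4 - 6 = -2
Det delta = entry_delta * cofactor = -2 * 0 = 0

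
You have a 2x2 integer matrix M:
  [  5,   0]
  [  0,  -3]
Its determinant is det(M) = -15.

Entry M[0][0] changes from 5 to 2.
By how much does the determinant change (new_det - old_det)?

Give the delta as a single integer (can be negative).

Cofactor C_00 = -3
Entry delta = 2 - 5 = -3
Det delta = entry_delta * cofactor = -3 * -3 = 9

Answer: 9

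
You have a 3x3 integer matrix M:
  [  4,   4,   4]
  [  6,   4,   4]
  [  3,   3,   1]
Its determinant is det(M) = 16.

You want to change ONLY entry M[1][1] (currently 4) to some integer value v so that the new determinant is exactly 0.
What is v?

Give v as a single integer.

Answer: 6

Derivation:
det is linear in entry M[1][1]: det = old_det + (v - 4) * C_11
Cofactor C_11 = -8
Want det = 0: 16 + (v - 4) * -8 = 0
  (v - 4) = -16 / -8 = 2
  v = 4 + (2) = 6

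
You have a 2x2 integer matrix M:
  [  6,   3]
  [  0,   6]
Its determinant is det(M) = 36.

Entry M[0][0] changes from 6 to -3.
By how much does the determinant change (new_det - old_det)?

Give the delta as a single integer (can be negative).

Answer: -54

Derivation:
Cofactor C_00 = 6
Entry delta = -3 - 6 = -9
Det delta = entry_delta * cofactor = -9 * 6 = -54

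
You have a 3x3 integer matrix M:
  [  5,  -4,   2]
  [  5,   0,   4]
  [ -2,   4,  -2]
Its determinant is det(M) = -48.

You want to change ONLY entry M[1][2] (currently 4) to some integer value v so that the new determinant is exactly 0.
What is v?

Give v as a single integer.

Answer: 0

Derivation:
det is linear in entry M[1][2]: det = old_det + (v - 4) * C_12
Cofactor C_12 = -12
Want det = 0: -48 + (v - 4) * -12 = 0
  (v - 4) = 48 / -12 = -4
  v = 4 + (-4) = 0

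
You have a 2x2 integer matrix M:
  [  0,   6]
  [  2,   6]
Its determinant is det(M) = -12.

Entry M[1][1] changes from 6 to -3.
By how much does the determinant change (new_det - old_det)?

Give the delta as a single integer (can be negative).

Cofactor C_11 = 0
Entry delta = -3 - 6 = -9
Det delta = entry_delta * cofactor = -9 * 0 = 0

Answer: 0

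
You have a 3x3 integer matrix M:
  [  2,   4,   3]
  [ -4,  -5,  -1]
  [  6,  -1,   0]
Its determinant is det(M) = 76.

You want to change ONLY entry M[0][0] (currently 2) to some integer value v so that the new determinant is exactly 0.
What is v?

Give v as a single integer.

det is linear in entry M[0][0]: det = old_det + (v - 2) * C_00
Cofactor C_00 = -1
Want det = 0: 76 + (v - 2) * -1 = 0
  (v - 2) = -76 / -1 = 76
  v = 2 + (76) = 78

Answer: 78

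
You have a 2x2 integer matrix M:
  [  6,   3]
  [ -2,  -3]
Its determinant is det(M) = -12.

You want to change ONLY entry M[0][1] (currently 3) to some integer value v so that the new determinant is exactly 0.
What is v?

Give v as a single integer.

Answer: 9

Derivation:
det is linear in entry M[0][1]: det = old_det + (v - 3) * C_01
Cofactor C_01 = 2
Want det = 0: -12 + (v - 3) * 2 = 0
  (v - 3) = 12 / 2 = 6
  v = 3 + (6) = 9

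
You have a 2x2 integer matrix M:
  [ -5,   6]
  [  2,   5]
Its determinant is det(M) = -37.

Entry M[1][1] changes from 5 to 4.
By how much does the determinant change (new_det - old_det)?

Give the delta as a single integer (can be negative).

Cofactor C_11 = -5
Entry delta = 4 - 5 = -1
Det delta = entry_delta * cofactor = -1 * -5 = 5

Answer: 5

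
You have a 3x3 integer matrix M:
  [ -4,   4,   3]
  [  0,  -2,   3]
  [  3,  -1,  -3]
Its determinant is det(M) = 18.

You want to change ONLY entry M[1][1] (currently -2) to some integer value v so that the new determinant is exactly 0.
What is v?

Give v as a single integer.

det is linear in entry M[1][1]: det = old_det + (v - -2) * C_11
Cofactor C_11 = 3
Want det = 0: 18 + (v - -2) * 3 = 0
  (v - -2) = -18 / 3 = -6
  v = -2 + (-6) = -8

Answer: -8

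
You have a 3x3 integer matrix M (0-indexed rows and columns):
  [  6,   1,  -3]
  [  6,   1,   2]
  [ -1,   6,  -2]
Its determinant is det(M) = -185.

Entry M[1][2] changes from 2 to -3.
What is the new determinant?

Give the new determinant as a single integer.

det is linear in row 1: changing M[1][2] by delta changes det by delta * cofactor(1,2).
Cofactor C_12 = (-1)^(1+2) * minor(1,2) = -37
Entry delta = -3 - 2 = -5
Det delta = -5 * -37 = 185
New det = -185 + 185 = 0

Answer: 0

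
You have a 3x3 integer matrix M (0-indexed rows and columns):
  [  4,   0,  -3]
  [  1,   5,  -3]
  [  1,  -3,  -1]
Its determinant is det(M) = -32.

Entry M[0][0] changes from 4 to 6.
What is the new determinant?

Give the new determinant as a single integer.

det is linear in row 0: changing M[0][0] by delta changes det by delta * cofactor(0,0).
Cofactor C_00 = (-1)^(0+0) * minor(0,0) = -14
Entry delta = 6 - 4 = 2
Det delta = 2 * -14 = -28
New det = -32 + -28 = -60

Answer: -60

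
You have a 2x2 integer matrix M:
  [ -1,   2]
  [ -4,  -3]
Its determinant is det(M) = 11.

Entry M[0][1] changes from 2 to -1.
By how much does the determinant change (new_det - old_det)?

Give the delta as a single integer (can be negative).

Cofactor C_01 = 4
Entry delta = -1 - 2 = -3
Det delta = entry_delta * cofactor = -3 * 4 = -12

Answer: -12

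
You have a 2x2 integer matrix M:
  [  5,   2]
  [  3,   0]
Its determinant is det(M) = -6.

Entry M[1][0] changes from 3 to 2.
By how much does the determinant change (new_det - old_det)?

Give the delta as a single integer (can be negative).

Answer: 2

Derivation:
Cofactor C_10 = -2
Entry delta = 2 - 3 = -1
Det delta = entry_delta * cofactor = -1 * -2 = 2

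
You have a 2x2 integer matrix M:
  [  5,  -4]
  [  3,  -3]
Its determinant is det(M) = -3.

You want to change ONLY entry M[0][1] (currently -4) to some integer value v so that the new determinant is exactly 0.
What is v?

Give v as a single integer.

Answer: -5

Derivation:
det is linear in entry M[0][1]: det = old_det + (v - -4) * C_01
Cofactor C_01 = -3
Want det = 0: -3 + (v - -4) * -3 = 0
  (v - -4) = 3 / -3 = -1
  v = -4 + (-1) = -5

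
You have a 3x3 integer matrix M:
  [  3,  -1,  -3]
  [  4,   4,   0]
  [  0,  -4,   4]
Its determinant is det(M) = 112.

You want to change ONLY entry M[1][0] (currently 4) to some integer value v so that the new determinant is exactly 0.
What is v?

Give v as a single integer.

Answer: -3

Derivation:
det is linear in entry M[1][0]: det = old_det + (v - 4) * C_10
Cofactor C_10 = 16
Want det = 0: 112 + (v - 4) * 16 = 0
  (v - 4) = -112 / 16 = -7
  v = 4 + (-7) = -3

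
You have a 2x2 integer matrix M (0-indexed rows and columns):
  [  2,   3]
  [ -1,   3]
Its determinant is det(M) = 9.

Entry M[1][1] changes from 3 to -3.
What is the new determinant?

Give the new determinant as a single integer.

det is linear in row 1: changing M[1][1] by delta changes det by delta * cofactor(1,1).
Cofactor C_11 = (-1)^(1+1) * minor(1,1) = 2
Entry delta = -3 - 3 = -6
Det delta = -6 * 2 = -12
New det = 9 + -12 = -3

Answer: -3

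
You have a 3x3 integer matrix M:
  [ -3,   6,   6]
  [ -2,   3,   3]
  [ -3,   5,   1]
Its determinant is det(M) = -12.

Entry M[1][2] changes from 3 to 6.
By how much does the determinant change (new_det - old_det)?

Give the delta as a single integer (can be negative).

Cofactor C_12 = -3
Entry delta = 6 - 3 = 3
Det delta = entry_delta * cofactor = 3 * -3 = -9

Answer: -9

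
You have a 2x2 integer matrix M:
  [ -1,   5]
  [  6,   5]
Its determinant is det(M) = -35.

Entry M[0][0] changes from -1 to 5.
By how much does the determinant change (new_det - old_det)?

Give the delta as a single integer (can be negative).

Answer: 30

Derivation:
Cofactor C_00 = 5
Entry delta = 5 - -1 = 6
Det delta = entry_delta * cofactor = 6 * 5 = 30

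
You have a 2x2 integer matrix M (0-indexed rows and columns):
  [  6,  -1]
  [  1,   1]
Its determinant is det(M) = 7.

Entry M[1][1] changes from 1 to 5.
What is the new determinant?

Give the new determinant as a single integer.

Answer: 31

Derivation:
det is linear in row 1: changing M[1][1] by delta changes det by delta * cofactor(1,1).
Cofactor C_11 = (-1)^(1+1) * minor(1,1) = 6
Entry delta = 5 - 1 = 4
Det delta = 4 * 6 = 24
New det = 7 + 24 = 31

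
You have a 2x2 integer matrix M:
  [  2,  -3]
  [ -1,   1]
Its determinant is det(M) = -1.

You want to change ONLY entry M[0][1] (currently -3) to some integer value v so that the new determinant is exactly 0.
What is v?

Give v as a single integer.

det is linear in entry M[0][1]: det = old_det + (v - -3) * C_01
Cofactor C_01 = 1
Want det = 0: -1 + (v - -3) * 1 = 0
  (v - -3) = 1 / 1 = 1
  v = -3 + (1) = -2

Answer: -2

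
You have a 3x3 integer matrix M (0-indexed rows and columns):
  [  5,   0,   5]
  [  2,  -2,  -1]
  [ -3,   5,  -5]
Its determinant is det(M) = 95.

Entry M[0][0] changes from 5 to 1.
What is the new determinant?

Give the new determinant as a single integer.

det is linear in row 0: changing M[0][0] by delta changes det by delta * cofactor(0,0).
Cofactor C_00 = (-1)^(0+0) * minor(0,0) = 15
Entry delta = 1 - 5 = -4
Det delta = -4 * 15 = -60
New det = 95 + -60 = 35

Answer: 35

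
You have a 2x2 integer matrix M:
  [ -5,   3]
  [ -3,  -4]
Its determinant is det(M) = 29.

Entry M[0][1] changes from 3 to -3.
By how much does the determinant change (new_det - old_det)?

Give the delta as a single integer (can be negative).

Cofactor C_01 = 3
Entry delta = -3 - 3 = -6
Det delta = entry_delta * cofactor = -6 * 3 = -18

Answer: -18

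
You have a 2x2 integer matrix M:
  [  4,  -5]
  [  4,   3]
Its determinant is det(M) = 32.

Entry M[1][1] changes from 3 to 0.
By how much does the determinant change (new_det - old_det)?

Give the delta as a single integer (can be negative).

Answer: -12

Derivation:
Cofactor C_11 = 4
Entry delta = 0 - 3 = -3
Det delta = entry_delta * cofactor = -3 * 4 = -12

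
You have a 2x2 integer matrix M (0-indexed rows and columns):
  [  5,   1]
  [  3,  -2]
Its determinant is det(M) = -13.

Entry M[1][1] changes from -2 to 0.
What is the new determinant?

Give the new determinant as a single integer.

Answer: -3

Derivation:
det is linear in row 1: changing M[1][1] by delta changes det by delta * cofactor(1,1).
Cofactor C_11 = (-1)^(1+1) * minor(1,1) = 5
Entry delta = 0 - -2 = 2
Det delta = 2 * 5 = 10
New det = -13 + 10 = -3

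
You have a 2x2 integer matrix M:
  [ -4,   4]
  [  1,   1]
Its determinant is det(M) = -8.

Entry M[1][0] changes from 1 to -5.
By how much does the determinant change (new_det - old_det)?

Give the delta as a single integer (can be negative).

Answer: 24

Derivation:
Cofactor C_10 = -4
Entry delta = -5 - 1 = -6
Det delta = entry_delta * cofactor = -6 * -4 = 24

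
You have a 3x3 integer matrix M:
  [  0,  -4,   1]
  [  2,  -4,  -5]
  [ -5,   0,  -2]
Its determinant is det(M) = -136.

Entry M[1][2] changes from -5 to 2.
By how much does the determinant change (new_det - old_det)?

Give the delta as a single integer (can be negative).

Cofactor C_12 = 20
Entry delta = 2 - -5 = 7
Det delta = entry_delta * cofactor = 7 * 20 = 140

Answer: 140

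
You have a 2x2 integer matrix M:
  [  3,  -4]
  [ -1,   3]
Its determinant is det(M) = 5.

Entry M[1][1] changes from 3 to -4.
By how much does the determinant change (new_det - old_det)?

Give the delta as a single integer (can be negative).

Cofactor C_11 = 3
Entry delta = -4 - 3 = -7
Det delta = entry_delta * cofactor = -7 * 3 = -21

Answer: -21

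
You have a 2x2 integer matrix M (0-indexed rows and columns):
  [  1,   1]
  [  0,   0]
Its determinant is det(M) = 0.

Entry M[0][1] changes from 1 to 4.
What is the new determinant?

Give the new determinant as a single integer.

Answer: 0

Derivation:
det is linear in row 0: changing M[0][1] by delta changes det by delta * cofactor(0,1).
Cofactor C_01 = (-1)^(0+1) * minor(0,1) = 0
Entry delta = 4 - 1 = 3
Det delta = 3 * 0 = 0
New det = 0 + 0 = 0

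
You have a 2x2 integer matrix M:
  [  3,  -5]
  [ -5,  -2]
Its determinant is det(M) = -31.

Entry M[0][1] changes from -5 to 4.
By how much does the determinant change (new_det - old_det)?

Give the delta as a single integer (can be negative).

Cofactor C_01 = 5
Entry delta = 4 - -5 = 9
Det delta = entry_delta * cofactor = 9 * 5 = 45

Answer: 45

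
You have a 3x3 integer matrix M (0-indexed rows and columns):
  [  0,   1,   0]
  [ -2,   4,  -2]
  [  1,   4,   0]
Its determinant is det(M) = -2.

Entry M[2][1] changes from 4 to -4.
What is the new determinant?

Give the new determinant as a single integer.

Answer: -2

Derivation:
det is linear in row 2: changing M[2][1] by delta changes det by delta * cofactor(2,1).
Cofactor C_21 = (-1)^(2+1) * minor(2,1) = 0
Entry delta = -4 - 4 = -8
Det delta = -8 * 0 = 0
New det = -2 + 0 = -2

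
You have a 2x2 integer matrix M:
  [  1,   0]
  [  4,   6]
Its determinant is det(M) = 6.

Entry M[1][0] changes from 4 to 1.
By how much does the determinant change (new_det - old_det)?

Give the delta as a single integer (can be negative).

Cofactor C_10 = 0
Entry delta = 1 - 4 = -3
Det delta = entry_delta * cofactor = -3 * 0 = 0

Answer: 0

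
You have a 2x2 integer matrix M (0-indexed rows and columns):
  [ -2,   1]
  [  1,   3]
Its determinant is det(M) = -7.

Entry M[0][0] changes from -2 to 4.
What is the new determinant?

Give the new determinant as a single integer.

det is linear in row 0: changing M[0][0] by delta changes det by delta * cofactor(0,0).
Cofactor C_00 = (-1)^(0+0) * minor(0,0) = 3
Entry delta = 4 - -2 = 6
Det delta = 6 * 3 = 18
New det = -7 + 18 = 11

Answer: 11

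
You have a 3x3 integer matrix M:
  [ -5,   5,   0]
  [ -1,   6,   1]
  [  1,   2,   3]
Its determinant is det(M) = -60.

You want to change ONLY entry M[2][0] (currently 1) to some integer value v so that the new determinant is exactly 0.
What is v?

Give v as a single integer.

Answer: 13

Derivation:
det is linear in entry M[2][0]: det = old_det + (v - 1) * C_20
Cofactor C_20 = 5
Want det = 0: -60 + (v - 1) * 5 = 0
  (v - 1) = 60 / 5 = 12
  v = 1 + (12) = 13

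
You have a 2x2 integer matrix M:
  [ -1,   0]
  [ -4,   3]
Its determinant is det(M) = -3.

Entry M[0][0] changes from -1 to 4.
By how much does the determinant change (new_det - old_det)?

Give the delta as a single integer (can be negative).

Answer: 15

Derivation:
Cofactor C_00 = 3
Entry delta = 4 - -1 = 5
Det delta = entry_delta * cofactor = 5 * 3 = 15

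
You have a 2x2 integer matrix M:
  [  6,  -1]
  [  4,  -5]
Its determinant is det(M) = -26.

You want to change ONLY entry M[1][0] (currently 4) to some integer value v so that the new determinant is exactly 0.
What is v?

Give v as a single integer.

Answer: 30

Derivation:
det is linear in entry M[1][0]: det = old_det + (v - 4) * C_10
Cofactor C_10 = 1
Want det = 0: -26 + (v - 4) * 1 = 0
  (v - 4) = 26 / 1 = 26
  v = 4 + (26) = 30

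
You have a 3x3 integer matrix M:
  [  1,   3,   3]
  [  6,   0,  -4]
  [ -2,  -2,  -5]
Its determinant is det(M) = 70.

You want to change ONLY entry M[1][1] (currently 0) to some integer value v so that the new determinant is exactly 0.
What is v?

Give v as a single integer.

det is linear in entry M[1][1]: det = old_det + (v - 0) * C_11
Cofactor C_11 = 1
Want det = 0: 70 + (v - 0) * 1 = 0
  (v - 0) = -70 / 1 = -70
  v = 0 + (-70) = -70

Answer: -70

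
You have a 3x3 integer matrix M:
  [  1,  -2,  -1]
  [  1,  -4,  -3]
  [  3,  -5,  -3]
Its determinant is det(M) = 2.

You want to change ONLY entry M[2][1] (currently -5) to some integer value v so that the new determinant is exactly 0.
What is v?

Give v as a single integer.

Answer: -6

Derivation:
det is linear in entry M[2][1]: det = old_det + (v - -5) * C_21
Cofactor C_21 = 2
Want det = 0: 2 + (v - -5) * 2 = 0
  (v - -5) = -2 / 2 = -1
  v = -5 + (-1) = -6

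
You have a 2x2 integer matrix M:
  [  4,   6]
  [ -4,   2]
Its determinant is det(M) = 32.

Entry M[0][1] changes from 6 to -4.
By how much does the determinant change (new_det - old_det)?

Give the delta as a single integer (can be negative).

Cofactor C_01 = 4
Entry delta = -4 - 6 = -10
Det delta = entry_delta * cofactor = -10 * 4 = -40

Answer: -40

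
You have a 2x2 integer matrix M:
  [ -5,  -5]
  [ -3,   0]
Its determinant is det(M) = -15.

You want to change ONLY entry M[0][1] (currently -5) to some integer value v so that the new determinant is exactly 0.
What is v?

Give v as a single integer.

det is linear in entry M[0][1]: det = old_det + (v - -5) * C_01
Cofactor C_01 = 3
Want det = 0: -15 + (v - -5) * 3 = 0
  (v - -5) = 15 / 3 = 5
  v = -5 + (5) = 0

Answer: 0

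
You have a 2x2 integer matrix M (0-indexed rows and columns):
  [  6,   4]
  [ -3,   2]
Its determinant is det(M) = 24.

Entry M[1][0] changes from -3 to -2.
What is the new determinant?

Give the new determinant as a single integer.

Answer: 20

Derivation:
det is linear in row 1: changing M[1][0] by delta changes det by delta * cofactor(1,0).
Cofactor C_10 = (-1)^(1+0) * minor(1,0) = -4
Entry delta = -2 - -3 = 1
Det delta = 1 * -4 = -4
New det = 24 + -4 = 20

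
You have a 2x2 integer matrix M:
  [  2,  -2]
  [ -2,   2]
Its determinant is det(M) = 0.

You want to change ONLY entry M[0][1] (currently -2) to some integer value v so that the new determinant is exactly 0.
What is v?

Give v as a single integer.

Answer: -2

Derivation:
det is linear in entry M[0][1]: det = old_det + (v - -2) * C_01
Cofactor C_01 = 2
Want det = 0: 0 + (v - -2) * 2 = 0
  (v - -2) = 0 / 2 = 0
  v = -2 + (0) = -2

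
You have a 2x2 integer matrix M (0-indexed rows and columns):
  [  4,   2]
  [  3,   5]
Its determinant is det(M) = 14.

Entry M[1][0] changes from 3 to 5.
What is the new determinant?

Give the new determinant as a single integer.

Answer: 10

Derivation:
det is linear in row 1: changing M[1][0] by delta changes det by delta * cofactor(1,0).
Cofactor C_10 = (-1)^(1+0) * minor(1,0) = -2
Entry delta = 5 - 3 = 2
Det delta = 2 * -2 = -4
New det = 14 + -4 = 10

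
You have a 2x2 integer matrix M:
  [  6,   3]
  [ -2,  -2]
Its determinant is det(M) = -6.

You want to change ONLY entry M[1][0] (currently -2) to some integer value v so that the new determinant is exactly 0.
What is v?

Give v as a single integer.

det is linear in entry M[1][0]: det = old_det + (v - -2) * C_10
Cofactor C_10 = -3
Want det = 0: -6 + (v - -2) * -3 = 0
  (v - -2) = 6 / -3 = -2
  v = -2 + (-2) = -4

Answer: -4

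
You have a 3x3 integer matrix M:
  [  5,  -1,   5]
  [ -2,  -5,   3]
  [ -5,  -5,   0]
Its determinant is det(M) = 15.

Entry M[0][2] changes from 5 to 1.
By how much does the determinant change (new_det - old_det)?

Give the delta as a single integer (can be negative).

Answer: 60

Derivation:
Cofactor C_02 = -15
Entry delta = 1 - 5 = -4
Det delta = entry_delta * cofactor = -4 * -15 = 60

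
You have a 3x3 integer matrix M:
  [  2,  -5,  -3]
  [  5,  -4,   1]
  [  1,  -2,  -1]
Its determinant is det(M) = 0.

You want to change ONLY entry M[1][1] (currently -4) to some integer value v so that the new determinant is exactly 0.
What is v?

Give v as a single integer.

Answer: -4

Derivation:
det is linear in entry M[1][1]: det = old_det + (v - -4) * C_11
Cofactor C_11 = 1
Want det = 0: 0 + (v - -4) * 1 = 0
  (v - -4) = 0 / 1 = 0
  v = -4 + (0) = -4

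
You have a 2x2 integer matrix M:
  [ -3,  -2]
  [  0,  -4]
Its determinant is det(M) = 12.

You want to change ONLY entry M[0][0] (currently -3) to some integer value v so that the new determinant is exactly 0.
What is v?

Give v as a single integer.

det is linear in entry M[0][0]: det = old_det + (v - -3) * C_00
Cofactor C_00 = -4
Want det = 0: 12 + (v - -3) * -4 = 0
  (v - -3) = -12 / -4 = 3
  v = -3 + (3) = 0

Answer: 0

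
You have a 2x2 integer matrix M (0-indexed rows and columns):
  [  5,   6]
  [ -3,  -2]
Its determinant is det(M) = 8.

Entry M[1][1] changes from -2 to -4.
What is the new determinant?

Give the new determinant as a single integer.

det is linear in row 1: changing M[1][1] by delta changes det by delta * cofactor(1,1).
Cofactor C_11 = (-1)^(1+1) * minor(1,1) = 5
Entry delta = -4 - -2 = -2
Det delta = -2 * 5 = -10
New det = 8 + -10 = -2

Answer: -2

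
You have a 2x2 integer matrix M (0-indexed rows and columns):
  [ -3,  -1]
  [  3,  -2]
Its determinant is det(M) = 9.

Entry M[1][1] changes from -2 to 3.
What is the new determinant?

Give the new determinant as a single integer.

Answer: -6

Derivation:
det is linear in row 1: changing M[1][1] by delta changes det by delta * cofactor(1,1).
Cofactor C_11 = (-1)^(1+1) * minor(1,1) = -3
Entry delta = 3 - -2 = 5
Det delta = 5 * -3 = -15
New det = 9 + -15 = -6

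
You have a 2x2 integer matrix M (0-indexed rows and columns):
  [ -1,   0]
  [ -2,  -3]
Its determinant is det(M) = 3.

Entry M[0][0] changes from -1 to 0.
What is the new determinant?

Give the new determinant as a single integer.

det is linear in row 0: changing M[0][0] by delta changes det by delta * cofactor(0,0).
Cofactor C_00 = (-1)^(0+0) * minor(0,0) = -3
Entry delta = 0 - -1 = 1
Det delta = 1 * -3 = -3
New det = 3 + -3 = 0

Answer: 0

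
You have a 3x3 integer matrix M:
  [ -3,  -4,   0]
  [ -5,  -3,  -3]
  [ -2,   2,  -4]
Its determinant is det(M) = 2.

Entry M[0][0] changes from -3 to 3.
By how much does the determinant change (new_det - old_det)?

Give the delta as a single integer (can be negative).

Cofactor C_00 = 18
Entry delta = 3 - -3 = 6
Det delta = entry_delta * cofactor = 6 * 18 = 108

Answer: 108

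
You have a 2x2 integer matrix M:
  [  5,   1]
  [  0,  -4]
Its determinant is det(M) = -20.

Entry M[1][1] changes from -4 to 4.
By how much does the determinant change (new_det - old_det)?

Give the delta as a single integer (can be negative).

Cofactor C_11 = 5
Entry delta = 4 - -4 = 8
Det delta = entry_delta * cofactor = 8 * 5 = 40

Answer: 40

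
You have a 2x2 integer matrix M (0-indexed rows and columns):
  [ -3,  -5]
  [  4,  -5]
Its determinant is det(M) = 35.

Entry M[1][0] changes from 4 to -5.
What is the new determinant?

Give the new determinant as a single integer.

Answer: -10

Derivation:
det is linear in row 1: changing M[1][0] by delta changes det by delta * cofactor(1,0).
Cofactor C_10 = (-1)^(1+0) * minor(1,0) = 5
Entry delta = -5 - 4 = -9
Det delta = -9 * 5 = -45
New det = 35 + -45 = -10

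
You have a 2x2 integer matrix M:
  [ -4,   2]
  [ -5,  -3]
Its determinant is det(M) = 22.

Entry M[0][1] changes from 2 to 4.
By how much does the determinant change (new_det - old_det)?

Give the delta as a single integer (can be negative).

Cofactor C_01 = 5
Entry delta = 4 - 2 = 2
Det delta = entry_delta * cofactor = 2 * 5 = 10

Answer: 10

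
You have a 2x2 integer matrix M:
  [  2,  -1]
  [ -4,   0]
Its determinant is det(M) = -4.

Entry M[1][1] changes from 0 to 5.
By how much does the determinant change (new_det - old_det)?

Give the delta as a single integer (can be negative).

Answer: 10

Derivation:
Cofactor C_11 = 2
Entry delta = 5 - 0 = 5
Det delta = entry_delta * cofactor = 5 * 2 = 10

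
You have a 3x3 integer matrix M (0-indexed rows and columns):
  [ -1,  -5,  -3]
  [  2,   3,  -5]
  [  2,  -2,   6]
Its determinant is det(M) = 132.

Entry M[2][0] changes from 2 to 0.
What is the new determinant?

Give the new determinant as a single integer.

det is linear in row 2: changing M[2][0] by delta changes det by delta * cofactor(2,0).
Cofactor C_20 = (-1)^(2+0) * minor(2,0) = 34
Entry delta = 0 - 2 = -2
Det delta = -2 * 34 = -68
New det = 132 + -68 = 64

Answer: 64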